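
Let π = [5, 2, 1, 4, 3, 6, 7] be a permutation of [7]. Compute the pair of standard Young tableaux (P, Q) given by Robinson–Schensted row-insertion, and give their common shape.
P = [1, 3, 6, 7] / [2, 4] / [5];  Q = [1, 4, 6, 7] / [2, 5] / [3];  common shape = (4, 2, 1)

Row-insert the values π_1, π_2, … into P one at a time, bumping the leftmost entry strictly greater than the inserted value down to the next row. The recording tableau Q records, in position (i, j), the step at which that cell was added to P.
  Insert 5 (step 1): P = [5];  Q = [1]
  Insert 2 (step 2): P = [2] / [5];  Q = [1] / [2]
  Insert 1 (step 3): P = [1] / [2] / [5];  Q = [1] / [2] / [3]
  Insert 4 (step 4): P = [1, 4] / [2] / [5];  Q = [1, 4] / [2] / [3]
  Insert 3 (step 5): P = [1, 3] / [2, 4] / [5];  Q = [1, 4] / [2, 5] / [3]
  Insert 6 (step 6): P = [1, 3, 6] / [2, 4] / [5];  Q = [1, 4, 6] / [2, 5] / [3]
  Insert 7 (step 7): P = [1, 3, 6, 7] / [2, 4] / [5];  Q = [1, 4, 6, 7] / [2, 5] / [3]
Final shape: (4, 2, 1).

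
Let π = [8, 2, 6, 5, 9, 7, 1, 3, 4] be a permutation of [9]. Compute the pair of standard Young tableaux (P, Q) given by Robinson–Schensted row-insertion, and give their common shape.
P = [1, 3, 4] / [2, 5, 7] / [6, 9] / [8];  Q = [1, 3, 5] / [2, 6, 9] / [4, 8] / [7];  common shape = (3, 3, 2, 1)

Row-insert the values π_1, π_2, … into P one at a time, bumping the leftmost entry strictly greater than the inserted value down to the next row. The recording tableau Q records, in position (i, j), the step at which that cell was added to P.
  Insert 8 (step 1): P = [8];  Q = [1]
  Insert 2 (step 2): P = [2] / [8];  Q = [1] / [2]
  Insert 6 (step 3): P = [2, 6] / [8];  Q = [1, 3] / [2]
  Insert 5 (step 4): P = [2, 5] / [6] / [8];  Q = [1, 3] / [2] / [4]
  Insert 9 (step 5): P = [2, 5, 9] / [6] / [8];  Q = [1, 3, 5] / [2] / [4]
  Insert 7 (step 6): P = [2, 5, 7] / [6, 9] / [8];  Q = [1, 3, 5] / [2, 6] / [4]
  Insert 1 (step 7): P = [1, 5, 7] / [2, 9] / [6] / [8];  Q = [1, 3, 5] / [2, 6] / [4] / [7]
  Insert 3 (step 8): P = [1, 3, 7] / [2, 5] / [6, 9] / [8];  Q = [1, 3, 5] / [2, 6] / [4, 8] / [7]
  Insert 4 (step 9): P = [1, 3, 4] / [2, 5, 7] / [6, 9] / [8];  Q = [1, 3, 5] / [2, 6, 9] / [4, 8] / [7]
Final shape: (3, 3, 2, 1).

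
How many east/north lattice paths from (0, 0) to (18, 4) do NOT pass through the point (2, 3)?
Number of paths = 7145

Total paths from (0, 0) to (18, 4): C(22, 18) = 7315. Paths through (2, 3): (paths (0, 0) → (2, 3)) × (paths (2, 3) → (18, 4)) = C(5, 2) · C(17, 16) = 10 · 17 = 170. Avoidance count = 7315 − 170 = 7145.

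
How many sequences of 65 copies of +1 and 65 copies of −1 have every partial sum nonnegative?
C_65 = 1440418573150919668872489894243865350

These ballot sequences are counted by the Catalan number C_n = (1/(n + 1)) · C(2n, n). For n = 65: C_65 = (1/66) · C(130, 65) = 95067625827960698145584333020095113100/66 = 1440418573150919668872489894243865350.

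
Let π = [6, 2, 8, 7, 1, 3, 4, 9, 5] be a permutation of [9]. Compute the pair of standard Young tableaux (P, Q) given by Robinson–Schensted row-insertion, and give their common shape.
P = [1, 3, 4, 5] / [2, 7, 9] / [6, 8];  Q = [1, 3, 7, 8] / [2, 4, 9] / [5, 6];  common shape = (4, 3, 2)

Row-insert the values π_1, π_2, … into P one at a time, bumping the leftmost entry strictly greater than the inserted value down to the next row. The recording tableau Q records, in position (i, j), the step at which that cell was added to P.
  Insert 6 (step 1): P = [6];  Q = [1]
  Insert 2 (step 2): P = [2] / [6];  Q = [1] / [2]
  Insert 8 (step 3): P = [2, 8] / [6];  Q = [1, 3] / [2]
  Insert 7 (step 4): P = [2, 7] / [6, 8];  Q = [1, 3] / [2, 4]
  Insert 1 (step 5): P = [1, 7] / [2, 8] / [6];  Q = [1, 3] / [2, 4] / [5]
  Insert 3 (step 6): P = [1, 3] / [2, 7] / [6, 8];  Q = [1, 3] / [2, 4] / [5, 6]
  Insert 4 (step 7): P = [1, 3, 4] / [2, 7] / [6, 8];  Q = [1, 3, 7] / [2, 4] / [5, 6]
  Insert 9 (step 8): P = [1, 3, 4, 9] / [2, 7] / [6, 8];  Q = [1, 3, 7, 8] / [2, 4] / [5, 6]
  Insert 5 (step 9): P = [1, 3, 4, 5] / [2, 7, 9] / [6, 8];  Q = [1, 3, 7, 8] / [2, 4, 9] / [5, 6]
Final shape: (4, 3, 2).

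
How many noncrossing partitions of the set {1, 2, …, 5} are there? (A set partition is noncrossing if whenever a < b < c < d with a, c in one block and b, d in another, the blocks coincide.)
C_5 = 42

These noncrossing partitions are counted by the Catalan number C_n = (1/(n + 1)) · C(2n, n). For n = 5: C_5 = (1/6) · C(10, 5) = 252/6 = 42.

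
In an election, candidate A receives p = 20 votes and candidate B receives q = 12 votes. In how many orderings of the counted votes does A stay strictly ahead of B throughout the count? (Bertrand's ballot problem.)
Strict-lead orderings = 56448210

Total orderings of the 32 votes with 20 for A: C(32, 20) = 225792840. By the Bertrand ballot formula (Cycle Lemma / reflection principle), the number of orderings in which A is strictly ahead of B throughout is (p − q)/(p + q) · C(p + q, p) = (20 − 12)/(20 + 12) · 225792840 = 56448210.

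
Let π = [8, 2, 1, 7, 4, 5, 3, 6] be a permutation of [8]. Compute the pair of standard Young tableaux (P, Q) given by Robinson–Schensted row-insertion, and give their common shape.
P = [1, 3, 5, 6] / [2, 4] / [7] / [8];  Q = [1, 4, 6, 8] / [2, 5] / [3] / [7];  common shape = (4, 2, 1, 1)

Row-insert the values π_1, π_2, … into P one at a time, bumping the leftmost entry strictly greater than the inserted value down to the next row. The recording tableau Q records, in position (i, j), the step at which that cell was added to P.
  Insert 8 (step 1): P = [8];  Q = [1]
  Insert 2 (step 2): P = [2] / [8];  Q = [1] / [2]
  Insert 1 (step 3): P = [1] / [2] / [8];  Q = [1] / [2] / [3]
  Insert 7 (step 4): P = [1, 7] / [2] / [8];  Q = [1, 4] / [2] / [3]
  Insert 4 (step 5): P = [1, 4] / [2, 7] / [8];  Q = [1, 4] / [2, 5] / [3]
  Insert 5 (step 6): P = [1, 4, 5] / [2, 7] / [8];  Q = [1, 4, 6] / [2, 5] / [3]
  Insert 3 (step 7): P = [1, 3, 5] / [2, 4] / [7] / [8];  Q = [1, 4, 6] / [2, 5] / [3] / [7]
  Insert 6 (step 8): P = [1, 3, 5, 6] / [2, 4] / [7] / [8];  Q = [1, 4, 6, 8] / [2, 5] / [3] / [7]
Final shape: (4, 2, 1, 1).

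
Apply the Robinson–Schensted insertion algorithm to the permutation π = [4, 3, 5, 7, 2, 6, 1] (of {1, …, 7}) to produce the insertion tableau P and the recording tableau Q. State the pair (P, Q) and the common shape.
P = [1, 5, 6] / [2, 7] / [3] / [4];  Q = [1, 3, 4] / [2, 6] / [5] / [7];  common shape = (3, 2, 1, 1)

Row-insert the values π_1, π_2, … into P one at a time, bumping the leftmost entry strictly greater than the inserted value down to the next row. The recording tableau Q records, in position (i, j), the step at which that cell was added to P.
  Insert 4 (step 1): P = [4];  Q = [1]
  Insert 3 (step 2): P = [3] / [4];  Q = [1] / [2]
  Insert 5 (step 3): P = [3, 5] / [4];  Q = [1, 3] / [2]
  Insert 7 (step 4): P = [3, 5, 7] / [4];  Q = [1, 3, 4] / [2]
  Insert 2 (step 5): P = [2, 5, 7] / [3] / [4];  Q = [1, 3, 4] / [2] / [5]
  Insert 6 (step 6): P = [2, 5, 6] / [3, 7] / [4];  Q = [1, 3, 4] / [2, 6] / [5]
  Insert 1 (step 7): P = [1, 5, 6] / [2, 7] / [3] / [4];  Q = [1, 3, 4] / [2, 6] / [5] / [7]
Final shape: (3, 2, 1, 1).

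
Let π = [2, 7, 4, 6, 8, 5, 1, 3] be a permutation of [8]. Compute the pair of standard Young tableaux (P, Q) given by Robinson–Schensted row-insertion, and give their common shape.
P = [1, 3, 5, 8] / [2, 4] / [6] / [7];  Q = [1, 2, 4, 5] / [3, 8] / [6] / [7];  common shape = (4, 2, 1, 1)

Row-insert the values π_1, π_2, … into P one at a time, bumping the leftmost entry strictly greater than the inserted value down to the next row. The recording tableau Q records, in position (i, j), the step at which that cell was added to P.
  Insert 2 (step 1): P = [2];  Q = [1]
  Insert 7 (step 2): P = [2, 7];  Q = [1, 2]
  Insert 4 (step 3): P = [2, 4] / [7];  Q = [1, 2] / [3]
  Insert 6 (step 4): P = [2, 4, 6] / [7];  Q = [1, 2, 4] / [3]
  Insert 8 (step 5): P = [2, 4, 6, 8] / [7];  Q = [1, 2, 4, 5] / [3]
  Insert 5 (step 6): P = [2, 4, 5, 8] / [6] / [7];  Q = [1, 2, 4, 5] / [3] / [6]
  Insert 1 (step 7): P = [1, 4, 5, 8] / [2] / [6] / [7];  Q = [1, 2, 4, 5] / [3] / [6] / [7]
  Insert 3 (step 8): P = [1, 3, 5, 8] / [2, 4] / [6] / [7];  Q = [1, 2, 4, 5] / [3, 8] / [6] / [7]
Final shape: (4, 2, 1, 1).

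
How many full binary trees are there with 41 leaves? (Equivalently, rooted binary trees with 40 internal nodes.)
C_40 = 2622127042276492108820

These full binary trees are counted by the Catalan number C_n = (1/(n + 1)) · C(2n, n). For n = 40: C_40 = (1/41) · C(80, 40) = 107507208733336176461620/41 = 2622127042276492108820.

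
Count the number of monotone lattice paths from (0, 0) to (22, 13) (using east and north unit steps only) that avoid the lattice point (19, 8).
Number of paths = 1352013600

Total paths from (0, 0) to (22, 13): C(35, 22) = 1476337800. Paths through (19, 8): (paths (0, 0) → (19, 8)) × (paths (19, 8) → (22, 13)) = C(27, 19) · C(8, 3) = 2220075 · 56 = 124324200. Avoidance count = 1476337800 − 124324200 = 1352013600.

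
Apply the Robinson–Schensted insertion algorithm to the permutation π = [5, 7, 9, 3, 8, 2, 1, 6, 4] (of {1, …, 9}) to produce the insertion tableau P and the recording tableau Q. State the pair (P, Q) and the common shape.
P = [1, 4, 8] / [2, 6] / [3, 7] / [5, 9];  Q = [1, 2, 3] / [4, 5] / [6, 8] / [7, 9];  common shape = (3, 2, 2, 2)

Row-insert the values π_1, π_2, … into P one at a time, bumping the leftmost entry strictly greater than the inserted value down to the next row. The recording tableau Q records, in position (i, j), the step at which that cell was added to P.
  Insert 5 (step 1): P = [5];  Q = [1]
  Insert 7 (step 2): P = [5, 7];  Q = [1, 2]
  Insert 9 (step 3): P = [5, 7, 9];  Q = [1, 2, 3]
  Insert 3 (step 4): P = [3, 7, 9] / [5];  Q = [1, 2, 3] / [4]
  Insert 8 (step 5): P = [3, 7, 8] / [5, 9];  Q = [1, 2, 3] / [4, 5]
  Insert 2 (step 6): P = [2, 7, 8] / [3, 9] / [5];  Q = [1, 2, 3] / [4, 5] / [6]
  Insert 1 (step 7): P = [1, 7, 8] / [2, 9] / [3] / [5];  Q = [1, 2, 3] / [4, 5] / [6] / [7]
  Insert 6 (step 8): P = [1, 6, 8] / [2, 7] / [3, 9] / [5];  Q = [1, 2, 3] / [4, 5] / [6, 8] / [7]
  Insert 4 (step 9): P = [1, 4, 8] / [2, 6] / [3, 7] / [5, 9];  Q = [1, 2, 3] / [4, 5] / [6, 8] / [7, 9]
Final shape: (3, 2, 2, 2).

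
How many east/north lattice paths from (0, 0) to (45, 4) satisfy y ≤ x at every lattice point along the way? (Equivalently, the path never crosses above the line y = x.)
Number of paths = 193452

By the reflection principle (André's argument), the number of monotone paths to (45, 4) with n ≤ m that never go above y = x is C(49, 45) − C(49, 46) = 211876 − 18424 = 193452.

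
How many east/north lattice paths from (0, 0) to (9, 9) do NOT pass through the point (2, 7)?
Number of paths = 47324

Total paths from (0, 0) to (9, 9): C(18, 9) = 48620. Paths through (2, 7): (paths (0, 0) → (2, 7)) × (paths (2, 7) → (9, 9)) = C(9, 2) · C(9, 7) = 36 · 36 = 1296. Avoidance count = 48620 − 1296 = 47324.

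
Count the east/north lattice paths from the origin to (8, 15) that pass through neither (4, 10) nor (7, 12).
Number of paths = 202676

Inclusion–exclusion. Total paths: C(23, 8) = 490314. Through P₁: C(14, 4)·C(9, 4) = 126126. Through P₂: C(19, 7)·C(4, 1) = 201552. Since P₁ is strictly southwest of P₂, a monotone path through both must visit P₁ then P₂; paths through both = C(14, 4)·C(5, 3)·C(4, 1) = 40040. Avoid both = 490314 − 126126 − 201552 + 40040 = 202676.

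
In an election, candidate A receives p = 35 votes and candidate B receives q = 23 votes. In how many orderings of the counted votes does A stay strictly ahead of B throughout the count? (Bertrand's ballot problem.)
Strict-lead orderings = 1820529677650320

Total orderings of the 58 votes with 35 for A: C(58, 35) = 8799226775309880. By the Bertrand ballot formula (Cycle Lemma / reflection principle), the number of orderings in which A is strictly ahead of B throughout is (p − q)/(p + q) · C(p + q, p) = (35 − 23)/(35 + 23) · 8799226775309880 = 1820529677650320.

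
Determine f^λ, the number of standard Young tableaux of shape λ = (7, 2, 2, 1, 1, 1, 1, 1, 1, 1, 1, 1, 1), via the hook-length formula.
# SYT of shape (7, 2, 2, 1, 1, 1, 1, 1, 1, 1, 1, 1, 1) = 2474010

Hook-length formula: f^λ = n! / Π hook(c), product over all cells c of the Young diagram. For λ = (7, 2, 2, 1, 1, 1, 1, 1, 1, 1, 1, 1, 1), n = 21 boxes. Hook lengths by row (left-to-right, top-to-bottom): [19, 8, 5, 4, 3, 2, 1]; [13, 2]; [12, 1]; [10]; [9]; [8]; [7]; [6]; [5]; [4]; [3]; [2]; [1]. Product of hooks = 20651065344000. So f^λ = 21! / 20651065344000 = 51090942171709440000 / 20651065344000 = 2474010.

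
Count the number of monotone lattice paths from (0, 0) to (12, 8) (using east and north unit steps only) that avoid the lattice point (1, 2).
Number of paths = 88842

Total paths from (0, 0) to (12, 8): C(20, 12) = 125970. Paths through (1, 2): (paths (0, 0) → (1, 2)) × (paths (1, 2) → (12, 8)) = C(3, 1) · C(17, 11) = 3 · 12376 = 37128. Avoidance count = 125970 − 37128 = 88842.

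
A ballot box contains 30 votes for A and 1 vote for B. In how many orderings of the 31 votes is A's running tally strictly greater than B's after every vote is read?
Strict-lead orderings = 29

Total orderings of the 31 votes with 30 for A: C(31, 30) = 31. By the Bertrand ballot formula (Cycle Lemma / reflection principle), the number of orderings in which A is strictly ahead of B throughout is (p − q)/(p + q) · C(p + q, p) = (30 − 1)/(30 + 1) · 31 = 29.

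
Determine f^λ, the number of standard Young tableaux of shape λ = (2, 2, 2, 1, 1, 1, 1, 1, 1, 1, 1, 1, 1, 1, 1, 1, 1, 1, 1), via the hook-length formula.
# SYT of shape (2, 2, 2, 1, 1, 1, 1, 1, 1, 1, 1, 1, 1, 1, 1, 1, 1, 1, 1) = 1309

Hook-length formula: f^λ = n! / Π hook(c), product over all cells c of the Young diagram. For λ = (2, 2, 2, 1, 1, 1, 1, 1, 1, 1, 1, 1, 1, 1, 1, 1, 1, 1, 1), n = 22 boxes. Hook lengths by row (left-to-right, top-to-bottom): [20, 3]; [19, 2]; [18, 1]; [16]; [15]; [14]; [13]; [12]; [11]; [10]; [9]; [8]; [7]; [6]; [5]; [4]; [3]; [2]; [1]. Product of hooks = 858671297003520000. So f^λ = 22! / 858671297003520000 = 1124000727777607680000 / 858671297003520000 = 1309.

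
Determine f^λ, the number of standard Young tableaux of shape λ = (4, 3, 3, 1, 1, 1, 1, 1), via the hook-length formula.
# SYT of shape (4, 3, 3, 1, 1, 1, 1, 1) = 57330

Hook-length formula: f^λ = n! / Π hook(c), product over all cells c of the Young diagram. For λ = (4, 3, 3, 1, 1, 1, 1, 1), n = 15 boxes. Hook lengths by row (left-to-right, top-to-bottom): [11, 5, 4, 1]; [9, 3, 2]; [8, 2, 1]; [5]; [4]; [3]; [2]; [1]. Product of hooks = 22809600. So f^λ = 15! / 22809600 = 1307674368000 / 22809600 = 57330.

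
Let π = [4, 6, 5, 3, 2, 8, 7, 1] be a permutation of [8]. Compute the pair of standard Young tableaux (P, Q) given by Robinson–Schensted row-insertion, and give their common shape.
P = [1, 5, 7] / [2, 8] / [3] / [4] / [6];  Q = [1, 2, 6] / [3, 7] / [4] / [5] / [8];  common shape = (3, 2, 1, 1, 1)

Row-insert the values π_1, π_2, … into P one at a time, bumping the leftmost entry strictly greater than the inserted value down to the next row. The recording tableau Q records, in position (i, j), the step at which that cell was added to P.
  Insert 4 (step 1): P = [4];  Q = [1]
  Insert 6 (step 2): P = [4, 6];  Q = [1, 2]
  Insert 5 (step 3): P = [4, 5] / [6];  Q = [1, 2] / [3]
  Insert 3 (step 4): P = [3, 5] / [4] / [6];  Q = [1, 2] / [3] / [4]
  Insert 2 (step 5): P = [2, 5] / [3] / [4] / [6];  Q = [1, 2] / [3] / [4] / [5]
  Insert 8 (step 6): P = [2, 5, 8] / [3] / [4] / [6];  Q = [1, 2, 6] / [3] / [4] / [5]
  Insert 7 (step 7): P = [2, 5, 7] / [3, 8] / [4] / [6];  Q = [1, 2, 6] / [3, 7] / [4] / [5]
  Insert 1 (step 8): P = [1, 5, 7] / [2, 8] / [3] / [4] / [6];  Q = [1, 2, 6] / [3, 7] / [4] / [5] / [8]
Final shape: (3, 2, 1, 1, 1).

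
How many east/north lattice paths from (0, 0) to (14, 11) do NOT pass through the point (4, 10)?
Number of paths = 4446389

Total paths from (0, 0) to (14, 11): C(25, 14) = 4457400. Paths through (4, 10): (paths (0, 0) → (4, 10)) × (paths (4, 10) → (14, 11)) = C(14, 4) · C(11, 10) = 1001 · 11 = 11011. Avoidance count = 4457400 − 11011 = 4446389.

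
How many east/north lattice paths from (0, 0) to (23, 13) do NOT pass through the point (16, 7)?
Number of paths = 1890100188

Total paths from (0, 0) to (23, 13): C(36, 23) = 2310789600. Paths through (16, 7): (paths (0, 0) → (16, 7)) × (paths (16, 7) → (23, 13)) = C(23, 16) · C(13, 7) = 245157 · 1716 = 420689412. Avoidance count = 2310789600 − 420689412 = 1890100188.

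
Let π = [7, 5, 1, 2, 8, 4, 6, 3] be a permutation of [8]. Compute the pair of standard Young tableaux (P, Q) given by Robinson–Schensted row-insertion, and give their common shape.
P = [1, 2, 3, 6] / [4, 8] / [5] / [7];  Q = [1, 4, 5, 7] / [2, 6] / [3] / [8];  common shape = (4, 2, 1, 1)

Row-insert the values π_1, π_2, … into P one at a time, bumping the leftmost entry strictly greater than the inserted value down to the next row. The recording tableau Q records, in position (i, j), the step at which that cell was added to P.
  Insert 7 (step 1): P = [7];  Q = [1]
  Insert 5 (step 2): P = [5] / [7];  Q = [1] / [2]
  Insert 1 (step 3): P = [1] / [5] / [7];  Q = [1] / [2] / [3]
  Insert 2 (step 4): P = [1, 2] / [5] / [7];  Q = [1, 4] / [2] / [3]
  Insert 8 (step 5): P = [1, 2, 8] / [5] / [7];  Q = [1, 4, 5] / [2] / [3]
  Insert 4 (step 6): P = [1, 2, 4] / [5, 8] / [7];  Q = [1, 4, 5] / [2, 6] / [3]
  Insert 6 (step 7): P = [1, 2, 4, 6] / [5, 8] / [7];  Q = [1, 4, 5, 7] / [2, 6] / [3]
  Insert 3 (step 8): P = [1, 2, 3, 6] / [4, 8] / [5] / [7];  Q = [1, 4, 5, 7] / [2, 6] / [3] / [8]
Final shape: (4, 2, 1, 1).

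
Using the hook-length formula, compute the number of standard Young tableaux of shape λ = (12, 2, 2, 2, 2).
# SYT of shape (12, 2, 2, 2, 2) = 969969

Hook-length formula: f^λ = n! / Π hook(c), product over all cells c of the Young diagram. For λ = (12, 2, 2, 2, 2), n = 20 boxes. Hook lengths by row (left-to-right, top-to-bottom): [16, 15, 10, 9, 8, 7, 6, 5, 4, 3, 2, 1]; [5, 4]; [4, 3]; [3, 2]; [2, 1]. Product of hooks = 2508226560000. So f^λ = 20! / 2508226560000 = 2432902008176640000 / 2508226560000 = 969969.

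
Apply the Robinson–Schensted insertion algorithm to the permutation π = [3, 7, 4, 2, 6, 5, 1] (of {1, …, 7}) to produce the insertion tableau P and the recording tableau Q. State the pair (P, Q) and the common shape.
P = [1, 4, 5] / [2, 6] / [3] / [7];  Q = [1, 2, 5] / [3, 6] / [4] / [7];  common shape = (3, 2, 1, 1)

Row-insert the values π_1, π_2, … into P one at a time, bumping the leftmost entry strictly greater than the inserted value down to the next row. The recording tableau Q records, in position (i, j), the step at which that cell was added to P.
  Insert 3 (step 1): P = [3];  Q = [1]
  Insert 7 (step 2): P = [3, 7];  Q = [1, 2]
  Insert 4 (step 3): P = [3, 4] / [7];  Q = [1, 2] / [3]
  Insert 2 (step 4): P = [2, 4] / [3] / [7];  Q = [1, 2] / [3] / [4]
  Insert 6 (step 5): P = [2, 4, 6] / [3] / [7];  Q = [1, 2, 5] / [3] / [4]
  Insert 5 (step 6): P = [2, 4, 5] / [3, 6] / [7];  Q = [1, 2, 5] / [3, 6] / [4]
  Insert 1 (step 7): P = [1, 4, 5] / [2, 6] / [3] / [7];  Q = [1, 2, 5] / [3, 6] / [4] / [7]
Final shape: (3, 2, 1, 1).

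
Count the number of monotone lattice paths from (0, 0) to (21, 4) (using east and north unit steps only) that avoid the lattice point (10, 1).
Number of paths = 8646

Total paths from (0, 0) to (21, 4): C(25, 21) = 12650. Paths through (10, 1): (paths (0, 0) → (10, 1)) × (paths (10, 1) → (21, 4)) = C(11, 10) · C(14, 11) = 11 · 364 = 4004. Avoidance count = 12650 − 4004 = 8646.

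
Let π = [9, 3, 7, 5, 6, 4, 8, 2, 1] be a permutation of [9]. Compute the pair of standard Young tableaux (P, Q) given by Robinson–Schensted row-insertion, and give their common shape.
P = [1, 4, 6, 8] / [2] / [3] / [5] / [7] / [9];  Q = [1, 3, 5, 7] / [2] / [4] / [6] / [8] / [9];  common shape = (4, 1, 1, 1, 1, 1)

Row-insert the values π_1, π_2, … into P one at a time, bumping the leftmost entry strictly greater than the inserted value down to the next row. The recording tableau Q records, in position (i, j), the step at which that cell was added to P.
  Insert 9 (step 1): P = [9];  Q = [1]
  Insert 3 (step 2): P = [3] / [9];  Q = [1] / [2]
  Insert 7 (step 3): P = [3, 7] / [9];  Q = [1, 3] / [2]
  Insert 5 (step 4): P = [3, 5] / [7] / [9];  Q = [1, 3] / [2] / [4]
  Insert 6 (step 5): P = [3, 5, 6] / [7] / [9];  Q = [1, 3, 5] / [2] / [4]
  Insert 4 (step 6): P = [3, 4, 6] / [5] / [7] / [9];  Q = [1, 3, 5] / [2] / [4] / [6]
  Insert 8 (step 7): P = [3, 4, 6, 8] / [5] / [7] / [9];  Q = [1, 3, 5, 7] / [2] / [4] / [6]
  Insert 2 (step 8): P = [2, 4, 6, 8] / [3] / [5] / [7] / [9];  Q = [1, 3, 5, 7] / [2] / [4] / [6] / [8]
  Insert 1 (step 9): P = [1, 4, 6, 8] / [2] / [3] / [5] / [7] / [9];  Q = [1, 3, 5, 7] / [2] / [4] / [6] / [8] / [9]
Final shape: (4, 1, 1, 1, 1, 1).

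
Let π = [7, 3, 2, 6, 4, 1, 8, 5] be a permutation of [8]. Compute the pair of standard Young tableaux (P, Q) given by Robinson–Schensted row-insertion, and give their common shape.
P = [1, 4, 5] / [2, 6, 8] / [3] / [7];  Q = [1, 4, 7] / [2, 5, 8] / [3] / [6];  common shape = (3, 3, 1, 1)

Row-insert the values π_1, π_2, … into P one at a time, bumping the leftmost entry strictly greater than the inserted value down to the next row. The recording tableau Q records, in position (i, j), the step at which that cell was added to P.
  Insert 7 (step 1): P = [7];  Q = [1]
  Insert 3 (step 2): P = [3] / [7];  Q = [1] / [2]
  Insert 2 (step 3): P = [2] / [3] / [7];  Q = [1] / [2] / [3]
  Insert 6 (step 4): P = [2, 6] / [3] / [7];  Q = [1, 4] / [2] / [3]
  Insert 4 (step 5): P = [2, 4] / [3, 6] / [7];  Q = [1, 4] / [2, 5] / [3]
  Insert 1 (step 6): P = [1, 4] / [2, 6] / [3] / [7];  Q = [1, 4] / [2, 5] / [3] / [6]
  Insert 8 (step 7): P = [1, 4, 8] / [2, 6] / [3] / [7];  Q = [1, 4, 7] / [2, 5] / [3] / [6]
  Insert 5 (step 8): P = [1, 4, 5] / [2, 6, 8] / [3] / [7];  Q = [1, 4, 7] / [2, 5, 8] / [3] / [6]
Final shape: (3, 3, 1, 1).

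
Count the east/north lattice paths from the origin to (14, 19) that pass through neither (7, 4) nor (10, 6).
Number of paths = 751324640

Inclusion–exclusion. Total paths: C(33, 14) = 818809200. Through P₁: C(11, 7)·C(22, 7) = 56279520. Through P₂: C(16, 10)·C(17, 4) = 19059040. Since P₁ is strictly southwest of P₂, a monotone path through both must visit P₁ then P₂; paths through both = C(11, 7)·C(5, 3)·C(17, 4) = 7854000. Avoid both = 818809200 − 56279520 − 19059040 + 7854000 = 751324640.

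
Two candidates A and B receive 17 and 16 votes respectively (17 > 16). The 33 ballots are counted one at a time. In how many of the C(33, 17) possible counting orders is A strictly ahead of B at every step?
Strict-lead orderings = 35357670

Total orderings of the 33 votes with 17 for A: C(33, 17) = 1166803110. By the Bertrand ballot formula (Cycle Lemma / reflection principle), the number of orderings in which A is strictly ahead of B throughout is (p − q)/(p + q) · C(p + q, p) = (17 − 16)/(17 + 16) · 1166803110 = 35357670.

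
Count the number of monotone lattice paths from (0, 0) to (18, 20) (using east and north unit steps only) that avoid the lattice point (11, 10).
Number of paths = 26718379842

Total paths from (0, 0) to (18, 20): C(38, 18) = 33578000610. Paths through (11, 10): (paths (0, 0) → (11, 10)) × (paths (11, 10) → (18, 20)) = C(21, 11) · C(17, 7) = 352716 · 19448 = 6859620768. Avoidance count = 33578000610 − 6859620768 = 26718379842.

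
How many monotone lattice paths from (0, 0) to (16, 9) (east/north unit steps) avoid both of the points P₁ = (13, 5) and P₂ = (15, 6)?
Number of paths = 1628855

Inclusion–exclusion. Total paths: C(25, 16) = 2042975. Through P₁: C(18, 13)·C(7, 3) = 299880. Through P₂: C(21, 15)·C(4, 1) = 217056. Since P₁ is strictly southwest of P₂, a monotone path through both must visit P₁ then P₂; paths through both = C(18, 13)·C(3, 2)·C(4, 1) = 102816. Avoid both = 2042975 − 299880 − 217056 + 102816 = 1628855.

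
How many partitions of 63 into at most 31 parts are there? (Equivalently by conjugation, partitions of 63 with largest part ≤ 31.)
p(63, parts ≤ 31) = 1470028

Use the recurrence p(n, m) = p(n, m−1) + p(n−m, m): either the largest part is < m (count p(n, m−1)) or the largest part is exactly m (remove one copy of m, count p(n−m, m)). With p(0, ·) = 1 this gives p(63, parts ≤ 31) = 1470028. (By conjugating Young diagrams, this also counts partitions of 63 into at most 31 parts.)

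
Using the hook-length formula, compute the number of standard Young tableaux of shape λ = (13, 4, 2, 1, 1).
# SYT of shape (13, 4, 2, 1, 1) = 10003500

Hook-length formula: f^λ = n! / Π hook(c), product over all cells c of the Young diagram. For λ = (13, 4, 2, 1, 1), n = 21 boxes. Hook lengths by row (left-to-right, top-to-bottom): [17, 14, 12, 11, 9, 8, 7, 6, 5, 4, 3, 2, 1]; [7, 4, 2, 1]; [4, 1]; [2]; [1]. Product of hooks = 5107306659840. So f^λ = 21! / 5107306659840 = 51090942171709440000 / 5107306659840 = 10003500.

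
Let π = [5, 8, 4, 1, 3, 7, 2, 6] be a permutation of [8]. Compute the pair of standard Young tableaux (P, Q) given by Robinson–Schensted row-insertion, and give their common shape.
P = [1, 2, 6] / [3, 7] / [4, 8] / [5];  Q = [1, 2, 6] / [3, 5] / [4, 8] / [7];  common shape = (3, 2, 2, 1)

Row-insert the values π_1, π_2, … into P one at a time, bumping the leftmost entry strictly greater than the inserted value down to the next row. The recording tableau Q records, in position (i, j), the step at which that cell was added to P.
  Insert 5 (step 1): P = [5];  Q = [1]
  Insert 8 (step 2): P = [5, 8];  Q = [1, 2]
  Insert 4 (step 3): P = [4, 8] / [5];  Q = [1, 2] / [3]
  Insert 1 (step 4): P = [1, 8] / [4] / [5];  Q = [1, 2] / [3] / [4]
  Insert 3 (step 5): P = [1, 3] / [4, 8] / [5];  Q = [1, 2] / [3, 5] / [4]
  Insert 7 (step 6): P = [1, 3, 7] / [4, 8] / [5];  Q = [1, 2, 6] / [3, 5] / [4]
  Insert 2 (step 7): P = [1, 2, 7] / [3, 8] / [4] / [5];  Q = [1, 2, 6] / [3, 5] / [4] / [7]
  Insert 6 (step 8): P = [1, 2, 6] / [3, 7] / [4, 8] / [5];  Q = [1, 2, 6] / [3, 5] / [4, 8] / [7]
Final shape: (3, 2, 2, 1).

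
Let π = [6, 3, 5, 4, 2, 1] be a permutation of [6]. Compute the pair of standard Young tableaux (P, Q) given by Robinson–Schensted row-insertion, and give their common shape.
P = [1, 4] / [2] / [3] / [5] / [6];  Q = [1, 3] / [2] / [4] / [5] / [6];  common shape = (2, 1, 1, 1, 1)

Row-insert the values π_1, π_2, … into P one at a time, bumping the leftmost entry strictly greater than the inserted value down to the next row. The recording tableau Q records, in position (i, j), the step at which that cell was added to P.
  Insert 6 (step 1): P = [6];  Q = [1]
  Insert 3 (step 2): P = [3] / [6];  Q = [1] / [2]
  Insert 5 (step 3): P = [3, 5] / [6];  Q = [1, 3] / [2]
  Insert 4 (step 4): P = [3, 4] / [5] / [6];  Q = [1, 3] / [2] / [4]
  Insert 2 (step 5): P = [2, 4] / [3] / [5] / [6];  Q = [1, 3] / [2] / [4] / [5]
  Insert 1 (step 6): P = [1, 4] / [2] / [3] / [5] / [6];  Q = [1, 3] / [2] / [4] / [5] / [6]
Final shape: (2, 1, 1, 1, 1).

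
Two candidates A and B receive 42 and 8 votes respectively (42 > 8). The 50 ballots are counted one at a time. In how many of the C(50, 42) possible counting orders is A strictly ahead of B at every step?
Strict-lead orderings = 365077482

Total orderings of the 50 votes with 42 for A: C(50, 42) = 536878650. By the Bertrand ballot formula (Cycle Lemma / reflection principle), the number of orderings in which A is strictly ahead of B throughout is (p − q)/(p + q) · C(p + q, p) = (42 − 8)/(42 + 8) · 536878650 = 365077482.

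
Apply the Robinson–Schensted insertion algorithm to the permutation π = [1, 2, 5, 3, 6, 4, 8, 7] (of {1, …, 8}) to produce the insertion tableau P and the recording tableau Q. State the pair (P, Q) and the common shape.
P = [1, 2, 3, 4, 7] / [5, 6, 8];  Q = [1, 2, 3, 5, 7] / [4, 6, 8];  common shape = (5, 3)

Row-insert the values π_1, π_2, … into P one at a time, bumping the leftmost entry strictly greater than the inserted value down to the next row. The recording tableau Q records, in position (i, j), the step at which that cell was added to P.
  Insert 1 (step 1): P = [1];  Q = [1]
  Insert 2 (step 2): P = [1, 2];  Q = [1, 2]
  Insert 5 (step 3): P = [1, 2, 5];  Q = [1, 2, 3]
  Insert 3 (step 4): P = [1, 2, 3] / [5];  Q = [1, 2, 3] / [4]
  Insert 6 (step 5): P = [1, 2, 3, 6] / [5];  Q = [1, 2, 3, 5] / [4]
  Insert 4 (step 6): P = [1, 2, 3, 4] / [5, 6];  Q = [1, 2, 3, 5] / [4, 6]
  Insert 8 (step 7): P = [1, 2, 3, 4, 8] / [5, 6];  Q = [1, 2, 3, 5, 7] / [4, 6]
  Insert 7 (step 8): P = [1, 2, 3, 4, 7] / [5, 6, 8];  Q = [1, 2, 3, 5, 7] / [4, 6, 8]
Final shape: (5, 3).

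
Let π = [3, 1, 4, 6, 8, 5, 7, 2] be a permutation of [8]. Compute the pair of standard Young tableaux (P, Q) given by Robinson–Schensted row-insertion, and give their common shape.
P = [1, 2, 5, 7] / [3, 4, 8] / [6];  Q = [1, 3, 4, 5] / [2, 6, 7] / [8];  common shape = (4, 3, 1)

Row-insert the values π_1, π_2, … into P one at a time, bumping the leftmost entry strictly greater than the inserted value down to the next row. The recording tableau Q records, in position (i, j), the step at which that cell was added to P.
  Insert 3 (step 1): P = [3];  Q = [1]
  Insert 1 (step 2): P = [1] / [3];  Q = [1] / [2]
  Insert 4 (step 3): P = [1, 4] / [3];  Q = [1, 3] / [2]
  Insert 6 (step 4): P = [1, 4, 6] / [3];  Q = [1, 3, 4] / [2]
  Insert 8 (step 5): P = [1, 4, 6, 8] / [3];  Q = [1, 3, 4, 5] / [2]
  Insert 5 (step 6): P = [1, 4, 5, 8] / [3, 6];  Q = [1, 3, 4, 5] / [2, 6]
  Insert 7 (step 7): P = [1, 4, 5, 7] / [3, 6, 8];  Q = [1, 3, 4, 5] / [2, 6, 7]
  Insert 2 (step 8): P = [1, 2, 5, 7] / [3, 4, 8] / [6];  Q = [1, 3, 4, 5] / [2, 6, 7] / [8]
Final shape: (4, 3, 1).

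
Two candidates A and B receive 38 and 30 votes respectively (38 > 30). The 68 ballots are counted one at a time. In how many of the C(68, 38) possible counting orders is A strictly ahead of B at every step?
Strict-lead orderings = 2103092789933110976

Total orderings of the 68 votes with 38 for A: C(68, 38) = 17876288714431443296. By the Bertrand ballot formula (Cycle Lemma / reflection principle), the number of orderings in which A is strictly ahead of B throughout is (p − q)/(p + q) · C(p + q, p) = (38 − 30)/(38 + 30) · 17876288714431443296 = 2103092789933110976.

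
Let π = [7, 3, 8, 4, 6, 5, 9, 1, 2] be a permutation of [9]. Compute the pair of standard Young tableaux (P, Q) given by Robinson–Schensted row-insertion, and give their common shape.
P = [1, 2, 5, 9] / [3, 4] / [6, 8] / [7];  Q = [1, 3, 5, 7] / [2, 4] / [6, 9] / [8];  common shape = (4, 2, 2, 1)

Row-insert the values π_1, π_2, … into P one at a time, bumping the leftmost entry strictly greater than the inserted value down to the next row. The recording tableau Q records, in position (i, j), the step at which that cell was added to P.
  Insert 7 (step 1): P = [7];  Q = [1]
  Insert 3 (step 2): P = [3] / [7];  Q = [1] / [2]
  Insert 8 (step 3): P = [3, 8] / [7];  Q = [1, 3] / [2]
  Insert 4 (step 4): P = [3, 4] / [7, 8];  Q = [1, 3] / [2, 4]
  Insert 6 (step 5): P = [3, 4, 6] / [7, 8];  Q = [1, 3, 5] / [2, 4]
  Insert 5 (step 6): P = [3, 4, 5] / [6, 8] / [7];  Q = [1, 3, 5] / [2, 4] / [6]
  Insert 9 (step 7): P = [3, 4, 5, 9] / [6, 8] / [7];  Q = [1, 3, 5, 7] / [2, 4] / [6]
  Insert 1 (step 8): P = [1, 4, 5, 9] / [3, 8] / [6] / [7];  Q = [1, 3, 5, 7] / [2, 4] / [6] / [8]
  Insert 2 (step 9): P = [1, 2, 5, 9] / [3, 4] / [6, 8] / [7];  Q = [1, 3, 5, 7] / [2, 4] / [6, 9] / [8]
Final shape: (4, 2, 2, 1).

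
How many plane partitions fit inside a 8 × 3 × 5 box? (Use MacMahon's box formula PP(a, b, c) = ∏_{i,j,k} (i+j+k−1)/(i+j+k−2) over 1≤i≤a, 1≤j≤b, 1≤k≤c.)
PP(8, 3, 5) = 61408347

Evaluate the triple product over i = 1..8, j = 1..3, k = 1..5. The factors are (2/1) · (3/2) · (4/3) · (5/4) · (6/5) · (3/2) · (4/3) · (5/4) · … (120 factors total). The numerators and denominators telescope so the product is an integer; carrying out the multiplication exactly gives PP(8, 3, 5) = 61408347.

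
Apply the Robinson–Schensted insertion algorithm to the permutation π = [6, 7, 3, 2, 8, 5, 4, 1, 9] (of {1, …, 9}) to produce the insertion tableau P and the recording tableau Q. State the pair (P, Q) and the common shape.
P = [1, 4, 8, 9] / [2, 5] / [3, 7] / [6];  Q = [1, 2, 5, 9] / [3, 6] / [4, 7] / [8];  common shape = (4, 2, 2, 1)

Row-insert the values π_1, π_2, … into P one at a time, bumping the leftmost entry strictly greater than the inserted value down to the next row. The recording tableau Q records, in position (i, j), the step at which that cell was added to P.
  Insert 6 (step 1): P = [6];  Q = [1]
  Insert 7 (step 2): P = [6, 7];  Q = [1, 2]
  Insert 3 (step 3): P = [3, 7] / [6];  Q = [1, 2] / [3]
  Insert 2 (step 4): P = [2, 7] / [3] / [6];  Q = [1, 2] / [3] / [4]
  Insert 8 (step 5): P = [2, 7, 8] / [3] / [6];  Q = [1, 2, 5] / [3] / [4]
  Insert 5 (step 6): P = [2, 5, 8] / [3, 7] / [6];  Q = [1, 2, 5] / [3, 6] / [4]
  Insert 4 (step 7): P = [2, 4, 8] / [3, 5] / [6, 7];  Q = [1, 2, 5] / [3, 6] / [4, 7]
  Insert 1 (step 8): P = [1, 4, 8] / [2, 5] / [3, 7] / [6];  Q = [1, 2, 5] / [3, 6] / [4, 7] / [8]
  Insert 9 (step 9): P = [1, 4, 8, 9] / [2, 5] / [3, 7] / [6];  Q = [1, 2, 5, 9] / [3, 6] / [4, 7] / [8]
Final shape: (4, 2, 2, 1).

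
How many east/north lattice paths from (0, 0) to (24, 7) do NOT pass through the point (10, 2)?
Number of paths = 1862127

Total paths from (0, 0) to (24, 7): C(31, 24) = 2629575. Paths through (10, 2): (paths (0, 0) → (10, 2)) × (paths (10, 2) → (24, 7)) = C(12, 10) · C(19, 14) = 66 · 11628 = 767448. Avoidance count = 2629575 − 767448 = 1862127.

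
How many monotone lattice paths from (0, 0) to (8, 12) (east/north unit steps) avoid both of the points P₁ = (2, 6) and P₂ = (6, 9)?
Number of paths = 59848

Inclusion–exclusion. Total paths: C(20, 8) = 125970. Through P₁: C(8, 2)·C(12, 6) = 25872. Through P₂: C(15, 6)·C(5, 2) = 50050. Since P₁ is strictly southwest of P₂, a monotone path through both must visit P₁ then P₂; paths through both = C(8, 2)·C(7, 4)·C(5, 2) = 9800. Avoid both = 125970 − 25872 − 50050 + 9800 = 59848.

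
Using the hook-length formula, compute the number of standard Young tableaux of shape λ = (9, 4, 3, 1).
# SYT of shape (9, 4, 3, 1) = 680680

Hook-length formula: f^λ = n! / Π hook(c), product over all cells c of the Young diagram. For λ = (9, 4, 3, 1), n = 17 boxes. Hook lengths by row (left-to-right, top-to-bottom): [12, 10, 9, 7, 5, 4, 3, 2, 1]; [6, 4, 3, 1]; [4, 2, 1]; [1]. Product of hooks = 522547200. So f^λ = 17! / 522547200 = 355687428096000 / 522547200 = 680680.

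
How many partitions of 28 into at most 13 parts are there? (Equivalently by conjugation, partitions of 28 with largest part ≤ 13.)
p(28, parts ≤ 13) = 3210

Use the recurrence p(n, m) = p(n, m−1) + p(n−m, m): either the largest part is < m (count p(n, m−1)) or the largest part is exactly m (remove one copy of m, count p(n−m, m)). With p(0, ·) = 1 this gives p(28, parts ≤ 13) = 3210. (By conjugating Young diagrams, this also counts partitions of 28 into at most 13 parts.)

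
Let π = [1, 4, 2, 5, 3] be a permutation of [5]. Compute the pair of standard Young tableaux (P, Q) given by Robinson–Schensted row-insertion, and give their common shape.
P = [1, 2, 3] / [4, 5];  Q = [1, 2, 4] / [3, 5];  common shape = (3, 2)

Row-insert the values π_1, π_2, … into P one at a time, bumping the leftmost entry strictly greater than the inserted value down to the next row. The recording tableau Q records, in position (i, j), the step at which that cell was added to P.
  Insert 1 (step 1): P = [1];  Q = [1]
  Insert 4 (step 2): P = [1, 4];  Q = [1, 2]
  Insert 2 (step 3): P = [1, 2] / [4];  Q = [1, 2] / [3]
  Insert 5 (step 4): P = [1, 2, 5] / [4];  Q = [1, 2, 4] / [3]
  Insert 3 (step 5): P = [1, 2, 3] / [4, 5];  Q = [1, 2, 4] / [3, 5]
Final shape: (3, 2).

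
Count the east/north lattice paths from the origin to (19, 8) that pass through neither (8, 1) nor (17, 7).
Number of paths = 1030482

Inclusion–exclusion. Total paths: C(27, 19) = 2220075. Through P₁: C(9, 8)·C(18, 11) = 286416. Through P₂: C(24, 17)·C(3, 2) = 1038312. Since P₁ is strictly southwest of P₂, a monotone path through both must visit P₁ then P₂; paths through both = C(9, 8)·C(15, 9)·C(3, 2) = 135135. Avoid both = 2220075 − 286416 − 1038312 + 135135 = 1030482.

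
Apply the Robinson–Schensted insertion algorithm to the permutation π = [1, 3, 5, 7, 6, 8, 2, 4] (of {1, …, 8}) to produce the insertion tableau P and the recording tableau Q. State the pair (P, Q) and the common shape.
P = [1, 2, 4, 6, 8] / [3, 5] / [7];  Q = [1, 2, 3, 4, 6] / [5, 8] / [7];  common shape = (5, 2, 1)

Row-insert the values π_1, π_2, … into P one at a time, bumping the leftmost entry strictly greater than the inserted value down to the next row. The recording tableau Q records, in position (i, j), the step at which that cell was added to P.
  Insert 1 (step 1): P = [1];  Q = [1]
  Insert 3 (step 2): P = [1, 3];  Q = [1, 2]
  Insert 5 (step 3): P = [1, 3, 5];  Q = [1, 2, 3]
  Insert 7 (step 4): P = [1, 3, 5, 7];  Q = [1, 2, 3, 4]
  Insert 6 (step 5): P = [1, 3, 5, 6] / [7];  Q = [1, 2, 3, 4] / [5]
  Insert 8 (step 6): P = [1, 3, 5, 6, 8] / [7];  Q = [1, 2, 3, 4, 6] / [5]
  Insert 2 (step 7): P = [1, 2, 5, 6, 8] / [3] / [7];  Q = [1, 2, 3, 4, 6] / [5] / [7]
  Insert 4 (step 8): P = [1, 2, 4, 6, 8] / [3, 5] / [7];  Q = [1, 2, 3, 4, 6] / [5, 8] / [7]
Final shape: (5, 2, 1).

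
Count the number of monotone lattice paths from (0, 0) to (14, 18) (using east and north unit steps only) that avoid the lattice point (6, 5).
Number of paths = 377423220

Total paths from (0, 0) to (14, 18): C(32, 14) = 471435600. Paths through (6, 5): (paths (0, 0) → (6, 5)) × (paths (6, 5) → (14, 18)) = C(11, 6) · C(21, 8) = 462 · 203490 = 94012380. Avoidance count = 471435600 − 94012380 = 377423220.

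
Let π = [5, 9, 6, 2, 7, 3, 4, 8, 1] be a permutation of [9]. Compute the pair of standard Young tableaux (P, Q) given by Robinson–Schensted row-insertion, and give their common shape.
P = [1, 3, 4, 8] / [2, 6, 7] / [5] / [9];  Q = [1, 2, 5, 8] / [3, 6, 7] / [4] / [9];  common shape = (4, 3, 1, 1)

Row-insert the values π_1, π_2, … into P one at a time, bumping the leftmost entry strictly greater than the inserted value down to the next row. The recording tableau Q records, in position (i, j), the step at which that cell was added to P.
  Insert 5 (step 1): P = [5];  Q = [1]
  Insert 9 (step 2): P = [5, 9];  Q = [1, 2]
  Insert 6 (step 3): P = [5, 6] / [9];  Q = [1, 2] / [3]
  Insert 2 (step 4): P = [2, 6] / [5] / [9];  Q = [1, 2] / [3] / [4]
  Insert 7 (step 5): P = [2, 6, 7] / [5] / [9];  Q = [1, 2, 5] / [3] / [4]
  Insert 3 (step 6): P = [2, 3, 7] / [5, 6] / [9];  Q = [1, 2, 5] / [3, 6] / [4]
  Insert 4 (step 7): P = [2, 3, 4] / [5, 6, 7] / [9];  Q = [1, 2, 5] / [3, 6, 7] / [4]
  Insert 8 (step 8): P = [2, 3, 4, 8] / [5, 6, 7] / [9];  Q = [1, 2, 5, 8] / [3, 6, 7] / [4]
  Insert 1 (step 9): P = [1, 3, 4, 8] / [2, 6, 7] / [5] / [9];  Q = [1, 2, 5, 8] / [3, 6, 7] / [4] / [9]
Final shape: (4, 3, 1, 1).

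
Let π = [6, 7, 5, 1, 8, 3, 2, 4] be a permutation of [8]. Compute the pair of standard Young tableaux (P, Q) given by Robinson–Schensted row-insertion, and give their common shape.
P = [1, 2, 4] / [3, 7, 8] / [5] / [6];  Q = [1, 2, 5] / [3, 6, 8] / [4] / [7];  common shape = (3, 3, 1, 1)

Row-insert the values π_1, π_2, … into P one at a time, bumping the leftmost entry strictly greater than the inserted value down to the next row. The recording tableau Q records, in position (i, j), the step at which that cell was added to P.
  Insert 6 (step 1): P = [6];  Q = [1]
  Insert 7 (step 2): P = [6, 7];  Q = [1, 2]
  Insert 5 (step 3): P = [5, 7] / [6];  Q = [1, 2] / [3]
  Insert 1 (step 4): P = [1, 7] / [5] / [6];  Q = [1, 2] / [3] / [4]
  Insert 8 (step 5): P = [1, 7, 8] / [5] / [6];  Q = [1, 2, 5] / [3] / [4]
  Insert 3 (step 6): P = [1, 3, 8] / [5, 7] / [6];  Q = [1, 2, 5] / [3, 6] / [4]
  Insert 2 (step 7): P = [1, 2, 8] / [3, 7] / [5] / [6];  Q = [1, 2, 5] / [3, 6] / [4] / [7]
  Insert 4 (step 8): P = [1, 2, 4] / [3, 7, 8] / [5] / [6];  Q = [1, 2, 5] / [3, 6, 8] / [4] / [7]
Final shape: (3, 3, 1, 1).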